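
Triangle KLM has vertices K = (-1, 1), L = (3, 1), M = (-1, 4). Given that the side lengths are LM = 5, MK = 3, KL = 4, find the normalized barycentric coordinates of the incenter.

The incenter has barycentric coordinates proportional to the opposite side lengths: (5 : 3 : 4).
Normalizing by 5+3+4 = 12 gives (5/12, 1/4, 1/3).

(5/12, 1/4, 1/3)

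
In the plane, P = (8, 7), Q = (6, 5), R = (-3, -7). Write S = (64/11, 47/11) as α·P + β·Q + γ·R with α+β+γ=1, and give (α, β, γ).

Signed area of the reference triangle: [PQR] = ½·(8·(5−(-7)) + 6·(-7−7) + (-3)·(7−5)) = ½·(96 − 84 − 6) = 3.
[SQR] = ½·((64/11)·(5−(-7)) + 6·(-7−(47/11)) + (-3)·(47/11−5)) = ½·(768/11 − 744/11 + 24/11) = 24/11, so the P-coordinate is (24/11)/3 = 8/11.
[PSR] = ½·(8·(47/11−(-7)) + (64/11)·(-7−7) + (-3)·(7−(47/11))) = ½·(992/11 − 896/11 − 90/11) = 3/11, so the Q-coordinate is 1/11.
[PQS] = ½·(8·(5−(47/11)) + 6·(47/11−7) + (64/11)·(7−5)) = ½·(64/11 − 180/11 + 128/11) = 6/11, so the R-coordinate is 2/11.
Check: 8/11 + 1/11 + 2/11 = 1.

(8/11, 1/11, 2/11)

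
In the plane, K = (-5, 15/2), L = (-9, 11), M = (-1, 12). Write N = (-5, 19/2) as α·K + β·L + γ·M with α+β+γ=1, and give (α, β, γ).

Signed area of the reference triangle: [KLM] = ½·((-5)·(11−12) + (-9)·(12−(15/2)) + (-1)·(15/2−11)) = ½·(5 − 81/2 + 7/2) = -16.
[NLM] = ½·((-5)·(11−12) + (-9)·(12−(19/2)) + (-1)·(19/2−11)) = ½·(5 − 45/2 + 3/2) = -8, so the K-coordinate is (-8)/(-16) = 1/2.
[KNM] = ½·((-5)·(19/2−12) + (-5)·(12−(15/2)) + (-1)·(15/2−(19/2))) = ½·(25/2 − 45/2 + 2) = -4, so the L-coordinate is 1/4.
[KLN] = ½·((-5)·(11−(19/2)) + (-9)·(19/2−(15/2)) + (-5)·(15/2−11)) = ½·(-15/2 − 18 + 35/2) = -4, so the M-coordinate is 1/4.

(1/2, 1/4, 1/4)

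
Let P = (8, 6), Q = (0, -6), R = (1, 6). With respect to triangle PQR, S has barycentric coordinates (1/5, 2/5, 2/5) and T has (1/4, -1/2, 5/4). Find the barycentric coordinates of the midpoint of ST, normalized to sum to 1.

(9/40, -1/20, 33/40)

Since both coordinate triples sum to 1, the midpoint's barycentrics are the componentwise average.
(1/5+1/4)/2 = 9/40; similarly -1/20 and 33/40.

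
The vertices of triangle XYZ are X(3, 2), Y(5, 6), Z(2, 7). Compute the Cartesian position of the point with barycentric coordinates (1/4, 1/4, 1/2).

(3, 11/2)

W = (1/4)·X + (1/4)·Y + (1/2)·Z.
x-coordinate: (1/4)·3 + (1/4)·5 + (1/2)·2 = 3.
y-coordinate: (1/4)·2 + (1/4)·6 + (1/2)·7 = 11/2.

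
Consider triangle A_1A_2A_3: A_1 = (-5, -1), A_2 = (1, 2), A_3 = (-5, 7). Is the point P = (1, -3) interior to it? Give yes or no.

no

Barycentric coordinates of P: (5/8, 1, -5/8).
The three coordinates are positive, positive, negative; a point is interior exactly when all three are positive.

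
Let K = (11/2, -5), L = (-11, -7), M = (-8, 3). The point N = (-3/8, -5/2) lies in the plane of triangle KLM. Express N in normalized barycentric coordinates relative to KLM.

(7/12, 1/12, 1/3)

Signed area of the reference triangle: [KLM] = ½·((11/2)·(-7−3) + (-11)·(3−(-5)) + (-8)·(-5−(-7))) = ½·(-55 − 88 − 16) = -159/2.
[NLM] = ½·((-3/8)·(-7−3) + (-11)·(3−(-5/2)) + (-8)·(-5/2−(-7))) = ½·(15/4 − 121/2 − 36) = -371/8, so the K-coordinate is (-371/8)/(-159/2) = 7/12.
[KNM] = ½·((11/2)·(-5/2−3) + (-3/8)·(3−(-5)) + (-8)·(-5−(-5/2))) = ½·(-121/4 − 3 + 20) = -53/8, so the L-coordinate is 1/12.
[KLN] = ½·((11/2)·(-7−(-5/2)) + (-11)·(-5/2−(-5)) + (-3/8)·(-5−(-7))) = ½·(-99/4 − 55/2 − 3/4) = -53/2, so the M-coordinate is 1/3.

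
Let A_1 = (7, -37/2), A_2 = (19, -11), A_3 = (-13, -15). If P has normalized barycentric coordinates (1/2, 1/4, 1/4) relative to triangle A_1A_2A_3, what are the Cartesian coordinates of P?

P = (1/2)·A_1 + (1/4)·A_2 + (1/4)·A_3.
x-coordinate: (1/2)·7 + (1/4)·19 + (1/4)·(-13) = 5.
y-coordinate: (1/2)·(-37/2) + (1/4)·(-11) + (1/4)·(-15) = -63/4.

(5, -63/4)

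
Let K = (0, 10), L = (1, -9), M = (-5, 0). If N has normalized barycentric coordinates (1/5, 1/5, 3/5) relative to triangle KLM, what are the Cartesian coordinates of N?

N = (1/5)·K + (1/5)·L + (3/5)·M.
x-coordinate: (1/5)·0 + (1/5)·1 + (3/5)·(-5) = -14/5.
y-coordinate: (1/5)·10 + (1/5)·(-9) + (3/5)·0 = 1/5.

(-14/5, 1/5)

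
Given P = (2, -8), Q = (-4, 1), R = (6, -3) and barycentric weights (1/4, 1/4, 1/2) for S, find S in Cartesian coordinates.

(5/2, -13/4)

S = (1/4)·P + (1/4)·Q + (1/2)·R.
x-coordinate: (1/4)·2 + (1/4)·(-4) + (1/2)·6 = 5/2.
y-coordinate: (1/4)·(-8) + (1/4)·1 + (1/2)·(-3) = -13/4.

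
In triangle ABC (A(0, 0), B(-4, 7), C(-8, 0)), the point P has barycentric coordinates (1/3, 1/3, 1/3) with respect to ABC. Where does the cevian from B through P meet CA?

Line BP meets CA where the B-coordinate vanishes; zeroing P's B-weight and renormalizing leaves C, A-weights 1/3 : 1/3 → (1/2, 1/2).
So Q = (1/2)·C + (1/2)·A = (-4, 0).

(-4, 0)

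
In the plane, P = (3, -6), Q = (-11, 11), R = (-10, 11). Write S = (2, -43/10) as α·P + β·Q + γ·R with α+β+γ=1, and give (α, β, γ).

(9/10, -3/10, 2/5)

Signed area of the reference triangle: [PQR] = ½·(3·(11−11) + (-11)·(11−(-6)) + (-10)·(-6−11)) = ½·(0 − 187 + 170) = -17/2.
[SQR] = ½·(2·(11−11) + (-11)·(11−(-43/10)) + (-10)·(-43/10−11)) = ½·(0 − 1683/10 + 153) = -153/20, so the P-coordinate is (-153/20)/(-17/2) = 9/10.
[PSR] = ½·(3·(-43/10−11) + 2·(11−(-6)) + (-10)·(-6−(-43/10))) = ½·(-459/10 + 34 + 17) = 51/20, so the Q-coordinate is -3/10.
[PQS] = ½·(3·(11−(-43/10)) + (-11)·(-43/10−(-6)) + 2·(-6−11)) = ½·(459/10 − 187/10 − 34) = -17/5, so the R-coordinate is 2/5.
Check: 9/10 − 3/10 + 2/5 = 1.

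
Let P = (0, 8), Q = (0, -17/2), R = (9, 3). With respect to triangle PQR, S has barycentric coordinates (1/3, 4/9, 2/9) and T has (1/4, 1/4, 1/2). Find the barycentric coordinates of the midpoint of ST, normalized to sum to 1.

(7/24, 25/72, 13/36)

Since both coordinate triples sum to 1, the midpoint's barycentrics are the componentwise average.
(1/3+1/4)/2 = 7/24; similarly 25/72 and 13/36.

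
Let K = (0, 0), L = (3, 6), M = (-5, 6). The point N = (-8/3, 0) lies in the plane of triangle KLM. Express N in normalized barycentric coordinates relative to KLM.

(1, -1/3, 1/3)

Signed area of the reference triangle: [KLM] = ½·(0·(6−6) + 3·(6−0) + (-5)·(0−6)) = ½·(0 + 18 + 30) = 24.
[NLM] = ½·((-8/3)·(6−6) + 3·(6−0) + (-5)·(0−6)) = ½·(0 + 18 + 30) = 24, so the K-coordinate is 24/24 = 1.
[KNM] = ½·(0·(0−6) + (-8/3)·(6−0) + (-5)·(0−0)) = ½·(0 − 16 + 0) = -8, so the L-coordinate is -1/3.
[KLN] = ½·(0·(6−0) + 3·(0−0) + (-8/3)·(0−6)) = ½·(0 + 0 + 16) = 8, so the M-coordinate is 1/3.
Check: 1 − 1/3 + 1/3 = 1.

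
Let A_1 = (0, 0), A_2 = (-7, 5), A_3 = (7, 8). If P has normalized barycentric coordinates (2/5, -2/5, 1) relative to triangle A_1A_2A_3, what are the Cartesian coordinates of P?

(49/5, 6)

P = (2/5)·A_1 + (-2/5)·A_2 + 1·A_3.
x-coordinate: (2/5)·0 + (-2/5)·(-7) + 1·7 = 49/5.
y-coordinate: (2/5)·0 + (-2/5)·5 + 1·8 = 6.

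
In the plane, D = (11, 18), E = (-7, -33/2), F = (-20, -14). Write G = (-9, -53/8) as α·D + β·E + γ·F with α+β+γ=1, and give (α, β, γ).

Signed area of the reference triangle: [DEF] = ½·(11·(-33/2−(-14)) + (-7)·(-14−18) + (-20)·(18−(-33/2))) = ½·(-55/2 + 224 − 690) = -987/4.
[GEF] = ½·((-9)·(-33/2−(-14)) + (-7)·(-14−(-53/8)) + (-20)·(-53/8−(-33/2))) = ½·(45/2 + 413/8 − 395/2) = -987/16, so the D-coordinate is (-987/16)/(-987/4) = 1/4.
[DGF] = ½·(11·(-53/8−(-14)) + (-9)·(-14−18) + (-20)·(18−(-53/8))) = ½·(649/8 + 288 − 985/2) = -987/16, so the E-coordinate is 1/4.
[DEG] = ½·(11·(-33/2−(-53/8)) + (-7)·(-53/8−18) + (-9)·(18−(-33/2))) = ½·(-869/8 + 1379/8 − 621/2) = -987/8, so the F-coordinate is 1/2.
Check: 1/4 + 1/4 + 1/2 = 1.

(1/4, 1/4, 1/2)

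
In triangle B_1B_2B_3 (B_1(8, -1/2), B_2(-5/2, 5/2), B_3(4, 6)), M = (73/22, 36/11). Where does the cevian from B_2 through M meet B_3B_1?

Barycentric coordinates of M with respect to B_1B_2B_3: (3/11, 3/11, 5/11).
On side B_3B_1 the B_2-coordinate is zero; dropping M's B_2-weight 3/11 and renormalizing the remaining 5/11 : 3/11 gives weights 5/8, 3/8 on B_3, B_1.
N = (5/8)·(4, 6) + (3/8)·(8, -1/2) = (11/2, 57/16).

(11/2, 57/16)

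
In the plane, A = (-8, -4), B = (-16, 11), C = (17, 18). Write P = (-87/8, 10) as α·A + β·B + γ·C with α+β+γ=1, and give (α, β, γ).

Signed area of the reference triangle: [ABC] = ½·((-8)·(11−18) + (-16)·(18−(-4)) + 17·(-4−11)) = ½·(56 − 352 − 255) = -551/2.
[PBC] = ½·((-87/8)·(11−18) + (-16)·(18−10) + 17·(10−11)) = ½·(609/8 − 128 − 17) = -551/16, so the A-coordinate is (-551/16)/(-551/2) = 1/8.
[APC] = ½·((-8)·(10−18) + (-87/8)·(18−(-4)) + 17·(-4−10)) = ½·(64 − 957/4 − 238) = -1653/8, so the B-coordinate is 3/4.
[ABP] = ½·((-8)·(11−10) + (-16)·(10−(-4)) + (-87/8)·(-4−11)) = ½·(-8 − 224 + 1305/8) = -551/16, so the C-coordinate is 1/8.
Check: 1/8 + 3/4 + 1/8 = 1.

(1/8, 3/4, 1/8)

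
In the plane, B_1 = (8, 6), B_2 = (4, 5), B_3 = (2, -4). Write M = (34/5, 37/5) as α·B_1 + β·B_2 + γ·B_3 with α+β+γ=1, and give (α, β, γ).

Signed area of the reference triangle: [B_1B_2B_3] = ½·(8·(5−(-4)) + 4·(-4−6) + 2·(6−5)) = ½·(72 − 40 + 2) = 17.
[MB_2B_3] = ½·((34/5)·(5−(-4)) + 4·(-4−(37/5)) + 2·(37/5−5)) = ½·(306/5 − 228/5 + 24/5) = 51/5, so the B_1-coordinate is (51/5)/17 = 3/5.
[B_1MB_3] = ½·(8·(37/5−(-4)) + (34/5)·(-4−6) + 2·(6−(37/5))) = ½·(456/5 − 68 − 14/5) = 51/5, so the B_2-coordinate is 3/5.
[B_1B_2M] = ½·(8·(5−(37/5)) + 4·(37/5−6) + (34/5)·(6−5)) = ½·(-96/5 + 28/5 + 34/5) = -17/5, so the B_3-coordinate is -1/5.
Check: 3/5 + 3/5 − 1/5 = 1.

(3/5, 3/5, -1/5)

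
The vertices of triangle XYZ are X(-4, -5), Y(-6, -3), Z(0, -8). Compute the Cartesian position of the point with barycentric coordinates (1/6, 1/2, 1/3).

(-11/3, -5)

W = (1/6)·X + (1/2)·Y + (1/3)·Z.
x-coordinate: (1/6)·(-4) + (1/2)·(-6) + (1/3)·0 = -11/3.
y-coordinate: (1/6)·(-5) + (1/2)·(-3) + (1/3)·(-8) = -5.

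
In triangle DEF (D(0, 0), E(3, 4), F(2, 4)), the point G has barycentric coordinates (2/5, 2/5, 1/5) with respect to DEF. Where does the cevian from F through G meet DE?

(3/2, 2)

Line FG meets DE where the F-coordinate vanishes; zeroing G's F-weight and renormalizing leaves D, E-weights 2/5 : 2/5 → (1/2, 1/2).
So H = (1/2)·D + (1/2)·E = (3/2, 2).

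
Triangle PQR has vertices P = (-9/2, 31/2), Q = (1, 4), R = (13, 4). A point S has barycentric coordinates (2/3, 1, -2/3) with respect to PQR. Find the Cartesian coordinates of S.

S = (2/3)·P + 1·Q + (-2/3)·R.
x-coordinate: (2/3)·(-9/2) + 1·1 + (-2/3)·13 = -32/3.
y-coordinate: (2/3)·(31/2) + 1·4 + (-2/3)·4 = 35/3.

(-32/3, 35/3)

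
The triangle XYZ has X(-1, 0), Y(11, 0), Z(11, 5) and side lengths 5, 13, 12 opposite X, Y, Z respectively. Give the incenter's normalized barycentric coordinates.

(1/6, 13/30, 2/5)

The incenter has barycentric coordinates proportional to the opposite side lengths: (5 : 13 : 12).
Normalizing by 5+13+12 = 30 gives (1/6, 13/30, 2/5).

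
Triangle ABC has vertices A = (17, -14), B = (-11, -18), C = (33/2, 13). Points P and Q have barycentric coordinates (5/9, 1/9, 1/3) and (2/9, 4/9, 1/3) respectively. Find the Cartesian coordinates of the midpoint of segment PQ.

(163/18, -55/9)

Barycentric coordinates of the midpoint are the average: (7/18, 5/18, 1/3).
Converting: (7/18)·A + (5/18)·B + (1/3)·C = (163/18, -55/9).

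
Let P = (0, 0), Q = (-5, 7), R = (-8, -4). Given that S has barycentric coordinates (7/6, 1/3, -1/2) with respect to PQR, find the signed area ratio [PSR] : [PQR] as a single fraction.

1/3

The signed ratio [PSR]/[PQR] equals the barycentric coordinate of S at vertex Q, which is 1/3.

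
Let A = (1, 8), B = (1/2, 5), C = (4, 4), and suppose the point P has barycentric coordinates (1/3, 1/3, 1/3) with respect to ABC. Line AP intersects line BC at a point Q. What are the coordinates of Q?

(9/4, 9/2)

Line AP meets BC where the A-coordinate vanishes; zeroing P's A-weight and renormalizing leaves B, C-weights 1/3 : 1/3 → (1/2, 1/2).
So Q = (1/2)·B + (1/2)·C = (9/4, 9/2).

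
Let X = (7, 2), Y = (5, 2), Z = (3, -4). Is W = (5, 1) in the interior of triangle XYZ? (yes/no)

yes

Barycentric coordinates of W: (1/6, 2/3, 1/6).
The three coordinates are positive, positive, positive; a point is interior exactly when all three are positive.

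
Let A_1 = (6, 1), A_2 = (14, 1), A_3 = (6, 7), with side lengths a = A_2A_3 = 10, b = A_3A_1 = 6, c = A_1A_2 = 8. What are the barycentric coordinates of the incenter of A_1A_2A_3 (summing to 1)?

The incenter has barycentric coordinates proportional to the opposite side lengths: (10 : 6 : 8).
Normalizing by 10+6+8 = 24 gives (5/12, 1/4, 1/3).

(5/12, 1/4, 1/3)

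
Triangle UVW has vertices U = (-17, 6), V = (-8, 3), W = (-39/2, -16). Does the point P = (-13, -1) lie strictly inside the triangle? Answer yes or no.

yes

Barycentric coordinates of P: (98/411, 211/411, 34/137).
The three coordinates are positive, positive, positive; a point is interior exactly when all three are positive.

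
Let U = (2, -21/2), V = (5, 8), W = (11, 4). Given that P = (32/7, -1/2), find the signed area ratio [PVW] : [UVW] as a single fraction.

[UVW] = ½·(2·(8−4) + 5·(4−(-21/2)) + 11·(-21/2−8)) = ½·(8 + 145/2 − 407/2) = -123/2.
[PVW] = ½·((32/7)·(8−4) + 5·(4−(-1/2)) + 11·(-1/2−8)) = ½·(128/7 + 45/2 − 187/2) = -369/14, so the ratio is (-369/14)/(-123/2) = 3/7.

3/7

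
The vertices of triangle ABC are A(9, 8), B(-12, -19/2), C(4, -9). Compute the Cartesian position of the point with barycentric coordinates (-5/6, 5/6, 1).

(-27/2, -283/12)

P = (-5/6)·A + (5/6)·B + 1·C.
x-coordinate: (-5/6)·9 + (5/6)·(-12) + 1·4 = -27/2.
y-coordinate: (-5/6)·8 + (5/6)·(-19/2) + 1·(-9) = -283/12.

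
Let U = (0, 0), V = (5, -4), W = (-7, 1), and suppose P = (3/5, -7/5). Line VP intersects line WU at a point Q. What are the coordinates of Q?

(-7/3, 1/3)

Barycentric coordinates of P with respect to UVW: (2/5, 2/5, 1/5).
On side WU the V-coordinate is zero; dropping P's V-weight 2/5 and renormalizing the remaining 1/5 : 2/5 gives weights 1/3, 2/3 on W, U.
Q = (1/3)·(-7, 1) + (2/3)·(0, 0) = (-7/3, 1/3).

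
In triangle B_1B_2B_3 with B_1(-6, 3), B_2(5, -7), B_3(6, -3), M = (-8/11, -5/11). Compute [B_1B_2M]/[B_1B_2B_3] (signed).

3/11

[B_1B_2B_3] = ½·((-6)·(-7−(-3)) + 5·(-3−3) + 6·(3−(-7))) = ½·(24 − 30 + 60) = 27.
[B_1B_2M] = ½·((-6)·(-7−(-5/11)) + 5·(-5/11−3) + (-8/11)·(3−(-7))) = ½·(432/11 − 190/11 − 80/11) = 81/11, so the ratio is (81/11)/27 = 3/11.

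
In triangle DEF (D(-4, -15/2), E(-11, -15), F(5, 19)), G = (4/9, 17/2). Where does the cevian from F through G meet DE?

(-26/3, -25/2)

Barycentric coordinates of G with respect to DEF: (1/9, 2/9, 2/3).
On side DE the F-coordinate is zero; dropping G's F-weight 2/3 and renormalizing the remaining 1/9 : 2/9 gives weights 1/3, 2/3 on D, E.
H = (1/3)·(-4, -15/2) + (2/3)·(-11, -15) = (-26/3, -25/2).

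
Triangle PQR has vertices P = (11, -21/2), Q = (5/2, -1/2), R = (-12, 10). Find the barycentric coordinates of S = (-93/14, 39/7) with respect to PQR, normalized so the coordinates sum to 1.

Signed area of the reference triangle: [PQR] = ½·(11·(-1/2−10) + (5/2)·(10−(-21/2)) + (-12)·(-21/2−(-1/2))) = ½·(-231/2 + 205/4 + 120) = 223/8.
[SQR] = ½·((-93/14)·(-1/2−10) + (5/2)·(10−(39/7)) + (-12)·(39/7−(-1/2))) = ½·(279/4 + 155/14 − 510/7) = 223/56, so the P-coordinate is (223/56)/(223/8) = 1/7.
[PSR] = ½·(11·(39/7−10) + (-93/14)·(10−(-21/2)) + (-12)·(-21/2−(39/7))) = ½·(-341/7 − 3813/28 + 1350/7) = 223/56, so the Q-coordinate is 1/7.
[PQS] = ½·(11·(-1/2−(39/7)) + (5/2)·(39/7−(-21/2)) + (-93/14)·(-21/2−(-1/2))) = ½·(-935/14 + 1125/28 + 465/7) = 1115/56, so the R-coordinate is 5/7.
Check: 1/7 + 1/7 + 5/7 = 1.

(1/7, 1/7, 5/7)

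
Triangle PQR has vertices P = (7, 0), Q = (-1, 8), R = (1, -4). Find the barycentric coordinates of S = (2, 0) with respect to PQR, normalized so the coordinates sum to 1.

(1/4, 1/4, 1/2)

Signed area of the reference triangle: [PQR] = ½·(7·(8−(-4)) + (-1)·(-4−0) + 1·(0−8)) = ½·(84 + 4 − 8) = 40.
[SQR] = ½·(2·(8−(-4)) + (-1)·(-4−0) + 1·(0−8)) = ½·(24 + 4 − 8) = 10, so the P-coordinate is 10/40 = 1/4.
[PSR] = ½·(7·(0−(-4)) + 2·(-4−0) + 1·(0−0)) = ½·(28 − 8 + 0) = 10, so the Q-coordinate is 1/4.
[PQS] = ½·(7·(8−0) + (-1)·(0−0) + 2·(0−8)) = ½·(56 + 0 − 16) = 20, so the R-coordinate is 1/2.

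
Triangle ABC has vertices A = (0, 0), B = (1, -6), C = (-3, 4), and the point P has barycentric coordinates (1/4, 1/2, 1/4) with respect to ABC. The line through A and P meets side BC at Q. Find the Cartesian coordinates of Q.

(-1/3, -8/3)

Line AP meets BC where the A-coordinate vanishes; zeroing P's A-weight and renormalizing leaves B, C-weights 1/2 : 1/4 → (2/3, 1/3).
So Q = (2/3)·B + (1/3)·C = (-1/3, -8/3).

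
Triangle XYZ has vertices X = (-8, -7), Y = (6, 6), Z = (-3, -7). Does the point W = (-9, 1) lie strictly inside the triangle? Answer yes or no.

no

Barycentric coordinates of W: (30/13, 8/13, -25/13).
The three coordinates are positive, positive, negative; a point is interior exactly when all three are positive.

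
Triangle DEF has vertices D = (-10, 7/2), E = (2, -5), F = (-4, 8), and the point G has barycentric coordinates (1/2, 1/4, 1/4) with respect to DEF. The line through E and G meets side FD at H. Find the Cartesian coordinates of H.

Line EG meets FD where the E-coordinate vanishes; zeroing G's E-weight and renormalizing leaves F, D-weights 1/4 : 1/2 → (1/3, 2/3).
So H = (1/3)·F + (2/3)·D = (-8, 5).

(-8, 5)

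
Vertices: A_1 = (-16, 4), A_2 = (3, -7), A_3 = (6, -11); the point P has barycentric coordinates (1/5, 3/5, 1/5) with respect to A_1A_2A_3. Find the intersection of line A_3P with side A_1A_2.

Line A_3P meets A_1A_2 where the A_3-coordinate vanishes; zeroing P's A_3-weight and renormalizing leaves A_1, A_2-weights 1/5 : 3/5 → (1/4, 3/4).
So Q = (1/4)·A_1 + (3/4)·A_2 = (-7/4, -17/4).

(-7/4, -17/4)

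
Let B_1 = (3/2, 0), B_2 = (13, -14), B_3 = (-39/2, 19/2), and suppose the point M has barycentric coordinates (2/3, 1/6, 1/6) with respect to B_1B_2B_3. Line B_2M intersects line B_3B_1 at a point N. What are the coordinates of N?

Line B_2M meets B_3B_1 where the B_2-coordinate vanishes; zeroing M's B_2-weight and renormalizing leaves B_3, B_1-weights 1/6 : 2/3 → (1/5, 4/5).
So N = (1/5)·B_3 + (4/5)·B_1 = (-27/10, 19/10).

(-27/10, 19/10)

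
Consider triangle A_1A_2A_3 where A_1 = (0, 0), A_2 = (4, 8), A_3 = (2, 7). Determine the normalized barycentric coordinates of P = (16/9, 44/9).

Signed area of the reference triangle: [A_1A_2A_3] = ½·(0·(8−7) + 4·(7−0) + 2·(0−8)) = ½·(0 + 28 − 16) = 6.
[PA_2A_3] = ½·((16/9)·(8−7) + 4·(7−(44/9)) + 2·(44/9−8)) = ½·(16/9 + 76/9 − 56/9) = 2, so the A_1-coordinate is 2/6 = 1/3.
[A_1PA_3] = ½·(0·(44/9−7) + (16/9)·(7−0) + 2·(0−(44/9))) = ½·(0 + 112/9 − 88/9) = 4/3, so the A_2-coordinate is 2/9.
[A_1A_2P] = ½·(0·(8−(44/9)) + 4·(44/9−0) + (16/9)·(0−8)) = ½·(0 + 176/9 − 128/9) = 8/3, so the A_3-coordinate is 4/9.
Check: 1/3 + 2/9 + 4/9 = 1.

(1/3, 2/9, 4/9)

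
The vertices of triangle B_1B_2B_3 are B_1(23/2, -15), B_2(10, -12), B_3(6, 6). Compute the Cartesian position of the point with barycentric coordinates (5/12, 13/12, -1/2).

M = (5/12)·B_1 + (13/12)·B_2 + (-1/2)·B_3.
x-coordinate: (5/12)·(23/2) + (13/12)·10 + (-1/2)·6 = 101/8.
y-coordinate: (5/12)·(-15) + (13/12)·(-12) + (-1/2)·6 = -89/4.

(101/8, -89/4)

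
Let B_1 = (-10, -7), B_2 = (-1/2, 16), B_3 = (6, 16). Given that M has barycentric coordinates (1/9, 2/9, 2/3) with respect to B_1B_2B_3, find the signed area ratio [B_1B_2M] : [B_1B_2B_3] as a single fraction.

The signed ratio [B_1B_2M]/[B_1B_2B_3] equals the barycentric coordinate of M at vertex B_3, which is 2/3.

2/3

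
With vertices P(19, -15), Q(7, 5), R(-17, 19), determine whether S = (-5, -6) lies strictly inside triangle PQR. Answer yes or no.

no

Barycentric coordinates of S: (18/13, -41/26, 31/26).
The three coordinates are positive, negative, positive; a point is interior exactly when all three are positive.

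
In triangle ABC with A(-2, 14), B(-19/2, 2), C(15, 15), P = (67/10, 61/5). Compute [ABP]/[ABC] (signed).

3/5

[ABC] = ½·((-2)·(2−15) + (-19/2)·(15−14) + 15·(14−2)) = ½·(26 − 19/2 + 180) = 393/4.
[ABP] = ½·((-2)·(2−(61/5)) + (-19/2)·(61/5−14) + (67/10)·(14−2)) = ½·(102/5 + 171/10 + 402/5) = 1179/20, so the ratio is (1179/20)/(393/4) = 3/5.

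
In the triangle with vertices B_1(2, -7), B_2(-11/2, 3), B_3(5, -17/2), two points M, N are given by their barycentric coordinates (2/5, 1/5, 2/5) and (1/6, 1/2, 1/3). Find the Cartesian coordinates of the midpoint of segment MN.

Barycentric coordinates of the midpoint are the average: (17/60, 7/20, 11/30).
Converting: (17/60)·B_1 + (7/20)·B_2 + (11/30)·B_3 = (19/40, -81/20).

(19/40, -81/20)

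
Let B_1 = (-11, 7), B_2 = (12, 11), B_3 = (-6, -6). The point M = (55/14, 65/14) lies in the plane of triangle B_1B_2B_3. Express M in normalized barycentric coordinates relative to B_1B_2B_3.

Signed area of the reference triangle: [B_1B_2B_3] = ½·((-11)·(11−(-6)) + 12·(-6−7) + (-6)·(7−11)) = ½·(-187 − 156 + 24) = -319/2.
[MB_2B_3] = ½·((55/14)·(11−(-6)) + 12·(-6−(65/14)) + (-6)·(65/14−11)) = ½·(935/14 − 894/7 + 267/7) = -319/28, so the B_1-coordinate is (-319/28)/(-319/2) = 1/14.
[B_1MB_3] = ½·((-11)·(65/14−(-6)) + (55/14)·(-6−7) + (-6)·(7−(65/14))) = ½·(-1639/14 − 715/14 − 99/7) = -638/7, so the B_2-coordinate is 4/7.
[B_1B_2M] = ½·((-11)·(11−(65/14)) + 12·(65/14−7) + (55/14)·(7−11)) = ½·(-979/14 − 198/7 − 110/7) = -1595/28, so the B_3-coordinate is 5/14.
Check: 1/14 + 4/7 + 5/14 = 1.

(1/14, 4/7, 5/14)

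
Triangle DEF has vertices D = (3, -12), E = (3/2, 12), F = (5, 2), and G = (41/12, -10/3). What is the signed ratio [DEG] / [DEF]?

1/3

[DEF] = ½·(3·(12−2) + (3/2)·(2−(-12)) + 5·(-12−12)) = ½·(30 + 21 − 120) = -69/2.
[DEG] = ½·(3·(12−(-10/3)) + (3/2)·(-10/3−(-12)) + (41/12)·(-12−12)) = ½·(46 + 13 − 82) = -23/2, so the ratio is (-23/2)/(-69/2) = 1/3.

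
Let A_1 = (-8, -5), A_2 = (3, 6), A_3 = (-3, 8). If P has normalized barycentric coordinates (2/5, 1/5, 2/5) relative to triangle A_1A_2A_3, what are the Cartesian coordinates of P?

(-19/5, 12/5)

P = (2/5)·A_1 + (1/5)·A_2 + (2/5)·A_3.
x-coordinate: (2/5)·(-8) + (1/5)·3 + (2/5)·(-3) = -19/5.
y-coordinate: (2/5)·(-5) + (1/5)·6 + (2/5)·8 = 12/5.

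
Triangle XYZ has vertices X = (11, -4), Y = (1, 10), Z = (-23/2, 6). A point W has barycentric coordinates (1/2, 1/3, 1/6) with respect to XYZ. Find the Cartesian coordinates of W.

(47/12, 7/3)

W = (1/2)·X + (1/3)·Y + (1/6)·Z.
x-coordinate: (1/2)·11 + (1/3)·1 + (1/6)·(-23/2) = 47/12.
y-coordinate: (1/2)·(-4) + (1/3)·10 + (1/6)·6 = 7/3.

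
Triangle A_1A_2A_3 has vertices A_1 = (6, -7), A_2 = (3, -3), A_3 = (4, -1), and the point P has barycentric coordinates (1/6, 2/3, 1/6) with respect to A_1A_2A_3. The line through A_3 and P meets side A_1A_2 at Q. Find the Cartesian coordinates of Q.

Line A_3P meets A_1A_2 where the A_3-coordinate vanishes; zeroing P's A_3-weight and renormalizing leaves A_1, A_2-weights 1/6 : 2/3 → (1/5, 4/5).
So Q = (1/5)·A_1 + (4/5)·A_2 = (18/5, -19/5).

(18/5, -19/5)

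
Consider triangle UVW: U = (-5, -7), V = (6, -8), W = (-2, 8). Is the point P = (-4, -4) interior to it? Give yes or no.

Barycentric coordinates of P: (16/21, 1/28, 17/84).
The three coordinates are positive, positive, positive; a point is interior exactly when all three are positive.

yes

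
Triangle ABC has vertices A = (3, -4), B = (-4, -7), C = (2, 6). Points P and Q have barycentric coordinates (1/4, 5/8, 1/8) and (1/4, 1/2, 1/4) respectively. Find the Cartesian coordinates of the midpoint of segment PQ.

Barycentric coordinates of the midpoint are the average: (1/4, 9/16, 3/16).
Converting: (1/4)·A + (9/16)·B + (3/16)·C = (-9/8, -61/16).

(-9/8, -61/16)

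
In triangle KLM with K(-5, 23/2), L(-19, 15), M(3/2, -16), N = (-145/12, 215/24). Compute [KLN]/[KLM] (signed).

[KLM] = ½·((-5)·(15−(-16)) + (-19)·(-16−(23/2)) + (3/2)·(23/2−15)) = ½·(-155 + 1045/2 − 21/4) = 1449/8.
[KLN] = ½·((-5)·(15−(215/24)) + (-19)·(215/24−(23/2)) + (-145/12)·(23/2−15)) = ½·(-725/24 + 1159/24 + 1015/24) = 483/16, so the ratio is (483/16)/(1449/8) = 1/6.

1/6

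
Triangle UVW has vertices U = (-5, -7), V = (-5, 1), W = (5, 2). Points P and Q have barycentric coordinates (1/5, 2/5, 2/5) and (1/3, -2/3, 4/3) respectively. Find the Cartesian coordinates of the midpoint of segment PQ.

(11/3, -4/15)

Barycentric coordinates of the midpoint are the average: (4/15, -2/15, 13/15).
Converting: (4/15)·U + (-2/15)·V + (13/15)·W = (11/3, -4/15).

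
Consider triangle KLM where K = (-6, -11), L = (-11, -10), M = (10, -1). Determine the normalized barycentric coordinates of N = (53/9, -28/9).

(1/9, 1/9, 7/9)

Signed area of the reference triangle: [KLM] = ½·((-6)·(-10−(-1)) + (-11)·(-1−(-11)) + 10·(-11−(-10))) = ½·(54 − 110 − 10) = -33.
[NLM] = ½·((53/9)·(-10−(-1)) + (-11)·(-1−(-28/9)) + 10·(-28/9−(-10))) = ½·(-53 − 209/9 + 620/9) = -11/3, so the K-coordinate is (-11/3)/(-33) = 1/9.
[KNM] = ½·((-6)·(-28/9−(-1)) + (53/9)·(-1−(-11)) + 10·(-11−(-28/9))) = ½·(38/3 + 530/9 − 710/9) = -11/3, so the L-coordinate is 1/9.
[KLN] = ½·((-6)·(-10−(-28/9)) + (-11)·(-28/9−(-11)) + (53/9)·(-11−(-10))) = ½·(124/3 − 781/9 − 53/9) = -77/3, so the M-coordinate is 7/9.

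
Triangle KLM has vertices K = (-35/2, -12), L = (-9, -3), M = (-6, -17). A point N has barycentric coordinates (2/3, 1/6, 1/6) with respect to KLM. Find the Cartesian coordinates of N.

(-85/6, -34/3)

N = (2/3)·K + (1/6)·L + (1/6)·M.
x-coordinate: (2/3)·(-35/2) + (1/6)·(-9) + (1/6)·(-6) = -85/6.
y-coordinate: (2/3)·(-12) + (1/6)·(-3) + (1/6)·(-17) = -34/3.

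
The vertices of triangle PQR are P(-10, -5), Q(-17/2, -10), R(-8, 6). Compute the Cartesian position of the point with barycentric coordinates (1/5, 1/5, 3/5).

(-17/2, 3/5)

S = (1/5)·P + (1/5)·Q + (3/5)·R.
x-coordinate: (1/5)·(-10) + (1/5)·(-17/2) + (3/5)·(-8) = -17/2.
y-coordinate: (1/5)·(-5) + (1/5)·(-10) + (3/5)·6 = 3/5.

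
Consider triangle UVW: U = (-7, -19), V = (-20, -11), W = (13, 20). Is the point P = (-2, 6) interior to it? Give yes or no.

Barycentric coordinates of P: (-3/667, 305/667, 365/667).
The three coordinates are negative, positive, positive; a point is interior exactly when all three are positive.

no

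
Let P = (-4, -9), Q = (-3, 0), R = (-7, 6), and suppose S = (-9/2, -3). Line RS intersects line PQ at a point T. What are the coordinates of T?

Barycentric coordinates of S with respect to PQR: (1/2, 1/4, 1/4).
On side PQ the R-coordinate is zero; dropping S's R-weight 1/4 and renormalizing the remaining 1/2 : 1/4 gives weights 2/3, 1/3 on P, Q.
T = (2/3)·(-4, -9) + (1/3)·(-3, 0) = (-11/3, -6).

(-11/3, -6)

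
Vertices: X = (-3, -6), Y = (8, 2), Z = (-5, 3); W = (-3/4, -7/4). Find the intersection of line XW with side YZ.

(3/2, 5/2)

Barycentric coordinates of W with respect to XYZ: (1/2, 1/4, 1/4).
On side YZ the X-coordinate is zero; dropping W's X-weight 1/2 and renormalizing the remaining 1/4 : 1/4 gives weights 1/2, 1/2 on Y, Z.
V = (1/2)·(8, 2) + (1/2)·(-5, 3) = (3/2, 5/2).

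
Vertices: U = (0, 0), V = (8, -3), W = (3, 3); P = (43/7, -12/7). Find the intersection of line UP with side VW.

(43/6, -2)

Barycentric coordinates of P with respect to UVW: (1/7, 5/7, 1/7).
On side VW the U-coordinate is zero; dropping P's U-weight 1/7 and renormalizing the remaining 5/7 : 1/7 gives weights 5/6, 1/6 on V, W.
Q = (5/6)·(8, -3) + (1/6)·(3, 3) = (43/6, -2).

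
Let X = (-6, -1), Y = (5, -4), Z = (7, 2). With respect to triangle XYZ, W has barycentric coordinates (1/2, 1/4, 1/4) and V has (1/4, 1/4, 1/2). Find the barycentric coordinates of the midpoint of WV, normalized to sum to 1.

(3/8, 1/4, 3/8)

Since both coordinate triples sum to 1, the midpoint's barycentrics are the componentwise average.
(1/2+1/4)/2 = 3/8; similarly 1/4 and 3/8.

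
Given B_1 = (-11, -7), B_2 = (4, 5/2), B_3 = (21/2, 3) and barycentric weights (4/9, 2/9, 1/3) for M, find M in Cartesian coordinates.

M = (4/9)·B_1 + (2/9)·B_2 + (1/3)·B_3.
x-coordinate: (4/9)·(-11) + (2/9)·4 + (1/3)·(21/2) = -1/2.
y-coordinate: (4/9)·(-7) + (2/9)·(5/2) + (1/3)·3 = -14/9.

(-1/2, -14/9)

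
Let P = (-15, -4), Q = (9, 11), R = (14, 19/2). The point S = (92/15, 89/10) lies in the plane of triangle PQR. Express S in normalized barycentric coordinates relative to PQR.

(2/15, 4/5, 1/15)

Signed area of the reference triangle: [PQR] = ½·((-15)·(11−(19/2)) + 9·(19/2−(-4)) + 14·(-4−11)) = ½·(-45/2 + 243/2 − 210) = -111/2.
[SQR] = ½·((92/15)·(11−(19/2)) + 9·(19/2−(89/10)) + 14·(89/10−11)) = ½·(46/5 + 27/5 − 147/5) = -37/5, so the P-coordinate is (-37/5)/(-111/2) = 2/15.
[PSR] = ½·((-15)·(89/10−(19/2)) + (92/15)·(19/2−(-4)) + 14·(-4−(89/10))) = ½·(9 + 414/5 − 903/5) = -222/5, so the Q-coordinate is 4/5.
[PQS] = ½·((-15)·(11−(89/10)) + 9·(89/10−(-4)) + (92/15)·(-4−11)) = ½·(-63/2 + 1161/10 − 92) = -37/10, so the R-coordinate is 1/15.
Check: 2/15 + 4/5 + 1/15 = 1.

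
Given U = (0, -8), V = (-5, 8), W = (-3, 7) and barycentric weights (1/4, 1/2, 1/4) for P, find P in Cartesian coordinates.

P = (1/4)·U + (1/2)·V + (1/4)·W.
x-coordinate: (1/4)·0 + (1/2)·(-5) + (1/4)·(-3) = -13/4.
y-coordinate: (1/4)·(-8) + (1/2)·8 + (1/4)·7 = 15/4.

(-13/4, 15/4)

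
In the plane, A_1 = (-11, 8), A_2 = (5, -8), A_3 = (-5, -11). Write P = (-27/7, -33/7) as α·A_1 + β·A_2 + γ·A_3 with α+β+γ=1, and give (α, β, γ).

Signed area of the reference triangle: [A_1A_2A_3] = ½·((-11)·(-8−(-11)) + 5·(-11−8) + (-5)·(8−(-8))) = ½·(-33 − 95 − 80) = -104.
[PA_2A_3] = ½·((-27/7)·(-8−(-11)) + 5·(-11−(-33/7)) + (-5)·(-33/7−(-8))) = ½·(-81/7 − 220/7 − 115/7) = -208/7, so the A_1-coordinate is (-208/7)/(-104) = 2/7.
[A_1PA_3] = ½·((-11)·(-33/7−(-11)) + (-27/7)·(-11−8) + (-5)·(8−(-33/7))) = ½·(-484/7 + 513/7 − 445/7) = -208/7, so the A_2-coordinate is 2/7.
[A_1A_2P] = ½·((-11)·(-8−(-33/7)) + 5·(-33/7−8) + (-27/7)·(8−(-8))) = ½·(253/7 − 445/7 − 432/7) = -312/7, so the A_3-coordinate is 3/7.
Check: 2/7 + 2/7 + 3/7 = 1.

(2/7, 2/7, 3/7)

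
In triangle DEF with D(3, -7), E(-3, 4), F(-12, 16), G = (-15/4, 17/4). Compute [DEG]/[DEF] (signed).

[DEF] = ½·(3·(4−16) + (-3)·(16−(-7)) + (-12)·(-7−4)) = ½·(-36 − 69 + 132) = 27/2.
[DEG] = ½·(3·(4−(17/4)) + (-3)·(17/4−(-7)) + (-15/4)·(-7−4)) = ½·(-3/4 − 135/4 + 165/4) = 27/8, so the ratio is (27/8)/(27/2) = 1/4.

1/4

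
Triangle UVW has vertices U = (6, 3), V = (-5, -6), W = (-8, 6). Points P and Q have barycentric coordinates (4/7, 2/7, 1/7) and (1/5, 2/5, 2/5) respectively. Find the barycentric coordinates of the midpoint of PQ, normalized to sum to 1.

(27/70, 12/35, 19/70)

Since both coordinate triples sum to 1, the midpoint's barycentrics are the componentwise average.
(4/7+1/5)/2 = 27/70; similarly 12/35 and 19/70.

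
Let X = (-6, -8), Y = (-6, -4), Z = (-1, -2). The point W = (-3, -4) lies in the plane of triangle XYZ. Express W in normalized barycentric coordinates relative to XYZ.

(3/10, 1/10, 3/5)

Signed area of the reference triangle: [XYZ] = ½·((-6)·(-4−(-2)) + (-6)·(-2−(-8)) + (-1)·(-8−(-4))) = ½·(12 − 36 + 4) = -10.
[WYZ] = ½·((-3)·(-4−(-2)) + (-6)·(-2−(-4)) + (-1)·(-4−(-4))) = ½·(6 − 12 + 0) = -3, so the X-coordinate is (-3)/(-10) = 3/10.
[XWZ] = ½·((-6)·(-4−(-2)) + (-3)·(-2−(-8)) + (-1)·(-8−(-4))) = ½·(12 − 18 + 4) = -1, so the Y-coordinate is 1/10.
[XYW] = ½·((-6)·(-4−(-4)) + (-6)·(-4−(-8)) + (-3)·(-8−(-4))) = ½·(0 − 24 + 12) = -6, so the Z-coordinate is 3/5.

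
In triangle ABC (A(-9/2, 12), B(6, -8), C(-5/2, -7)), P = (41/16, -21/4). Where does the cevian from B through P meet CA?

(-19/6, -2/3)

Barycentric coordinates of P with respect to ABC: (1/8, 5/8, 1/4).
On side CA the B-coordinate is zero; dropping P's B-weight 5/8 and renormalizing the remaining 1/4 : 1/8 gives weights 2/3, 1/3 on C, A.
Q = (2/3)·(-5/2, -7) + (1/3)·(-9/2, 12) = (-19/6, -2/3).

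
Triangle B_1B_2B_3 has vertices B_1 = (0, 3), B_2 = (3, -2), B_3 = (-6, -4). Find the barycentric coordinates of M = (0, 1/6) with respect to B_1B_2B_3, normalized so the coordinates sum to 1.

Signed area of the reference triangle: [B_1B_2B_3] = ½·(0·(-2−(-4)) + 3·(-4−3) + (-6)·(3−(-2))) = ½·(0 − 21 − 30) = -51/2.
[MB_2B_3] = ½·(0·(-2−(-4)) + 3·(-4−(1/6)) + (-6)·(1/6−(-2))) = ½·(0 − 25/2 − 13) = -51/4, so the B_1-coordinate is (-51/4)/(-51/2) = 1/2.
[B_1MB_3] = ½·(0·(1/6−(-4)) + 0·(-4−3) + (-6)·(3−(1/6))) = ½·(0 + 0 − 17) = -17/2, so the B_2-coordinate is 1/3.
[B_1B_2M] = ½·(0·(-2−(1/6)) + 3·(1/6−3) + 0·(3−(-2))) = ½·(0 − 17/2 + 0) = -17/4, so the B_3-coordinate is 1/6.

(1/2, 1/3, 1/6)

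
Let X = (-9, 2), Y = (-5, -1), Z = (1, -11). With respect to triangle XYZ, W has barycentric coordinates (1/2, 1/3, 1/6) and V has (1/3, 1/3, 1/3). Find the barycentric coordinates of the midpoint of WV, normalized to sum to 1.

Since both coordinate triples sum to 1, the midpoint's barycentrics are the componentwise average.
(1/2+1/3)/2 = 5/12; similarly 1/3 and 1/4.

(5/12, 1/3, 1/4)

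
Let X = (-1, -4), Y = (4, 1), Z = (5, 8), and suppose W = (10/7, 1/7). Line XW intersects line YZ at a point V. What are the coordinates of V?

(14/3, 17/3)

Barycentric coordinates of W with respect to XYZ: (4/7, 1/7, 2/7).
On side YZ the X-coordinate is zero; dropping W's X-weight 4/7 and renormalizing the remaining 1/7 : 2/7 gives weights 1/3, 2/3 on Y, Z.
V = (1/3)·(4, 1) + (2/3)·(5, 8) = (14/3, 17/3).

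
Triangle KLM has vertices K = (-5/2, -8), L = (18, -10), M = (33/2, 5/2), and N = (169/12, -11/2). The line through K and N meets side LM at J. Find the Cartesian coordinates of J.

Barycentric coordinates of N with respect to KLM: (1/6, 1/2, 1/3).
On side LM the K-coordinate is zero; dropping N's K-weight 1/6 and renormalizing the remaining 1/2 : 1/3 gives weights 3/5, 2/5 on L, M.
J = (3/5)·(18, -10) + (2/5)·(33/2, 5/2) = (87/5, -5).

(87/5, -5)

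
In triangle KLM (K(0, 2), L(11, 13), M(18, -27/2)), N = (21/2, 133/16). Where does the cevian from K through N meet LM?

Barycentric coordinates of N with respect to KLM: (1/8, 3/4, 1/8).
On side LM the K-coordinate is zero; dropping N's K-weight 1/8 and renormalizing the remaining 3/4 : 1/8 gives weights 6/7, 1/7 on L, M.
J = (6/7)·(11, 13) + (1/7)·(18, -27/2) = (12, 129/14).

(12, 129/14)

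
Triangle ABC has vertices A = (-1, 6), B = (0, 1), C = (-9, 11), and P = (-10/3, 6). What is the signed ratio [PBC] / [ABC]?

1/3

[ABC] = ½·((-1)·(1−11) + 0·(11−6) + (-9)·(6−1)) = ½·(10 + 0 − 45) = -35/2.
[PBC] = ½·((-10/3)·(1−11) + 0·(11−6) + (-9)·(6−1)) = ½·(100/3 + 0 − 45) = -35/6, so the ratio is (-35/6)/(-35/2) = 1/3.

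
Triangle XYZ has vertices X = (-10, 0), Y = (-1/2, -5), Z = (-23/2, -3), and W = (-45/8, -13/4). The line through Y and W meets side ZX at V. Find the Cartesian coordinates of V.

Barycentric coordinates of W with respect to XYZ: (1/4, 1/2, 1/4).
On side ZX the Y-coordinate is zero; dropping W's Y-weight 1/2 and renormalizing the remaining 1/4 : 1/4 gives weights 1/2, 1/2 on Z, X.
V = (1/2)·(-23/2, -3) + (1/2)·(-10, 0) = (-43/4, -3/2).

(-43/4, -3/2)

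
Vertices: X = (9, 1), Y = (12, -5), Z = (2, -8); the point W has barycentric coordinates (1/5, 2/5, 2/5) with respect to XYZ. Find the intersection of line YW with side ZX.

(13/3, -5)

Line YW meets ZX where the Y-coordinate vanishes; zeroing W's Y-weight and renormalizing leaves Z, X-weights 2/5 : 1/5 → (2/3, 1/3).
So V = (2/3)·Z + (1/3)·X = (13/3, -5).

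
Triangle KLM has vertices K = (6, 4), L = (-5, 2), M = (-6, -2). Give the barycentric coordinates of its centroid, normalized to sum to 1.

The centroid is the average of the vertices, so each weight is 1/3.

(1/3, 1/3, 1/3)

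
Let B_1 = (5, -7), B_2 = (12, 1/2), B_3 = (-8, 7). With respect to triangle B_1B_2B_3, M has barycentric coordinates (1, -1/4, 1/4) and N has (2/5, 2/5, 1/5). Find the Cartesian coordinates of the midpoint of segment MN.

(13/5, -263/80)

Barycentric coordinates of the midpoint are the average: (7/10, 3/40, 9/40).
Converting: (7/10)·B_1 + (3/40)·B_2 + (9/40)·B_3 = (13/5, -263/80).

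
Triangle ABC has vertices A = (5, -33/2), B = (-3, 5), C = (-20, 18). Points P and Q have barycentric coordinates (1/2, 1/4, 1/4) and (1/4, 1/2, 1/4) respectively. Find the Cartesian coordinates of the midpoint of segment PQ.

(-17/4, 3/16)

Barycentric coordinates of the midpoint are the average: (3/8, 3/8, 1/4).
Converting: (3/8)·A + (3/8)·B + (1/4)·C = (-17/4, 3/16).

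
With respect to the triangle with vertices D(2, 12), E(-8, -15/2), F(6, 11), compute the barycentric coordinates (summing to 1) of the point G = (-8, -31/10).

(7/10, 4/5, -1/2)

Signed area of the reference triangle: [DEF] = ½·(2·(-15/2−11) + (-8)·(11−12) + 6·(12−(-15/2))) = ½·(-37 + 8 + 117) = 44.
[GEF] = ½·((-8)·(-15/2−11) + (-8)·(11−(-31/10)) + 6·(-31/10−(-15/2))) = ½·(148 − 564/5 + 132/5) = 154/5, so the D-coordinate is (154/5)/44 = 7/10.
[DGF] = ½·(2·(-31/10−11) + (-8)·(11−12) + 6·(12−(-31/10))) = ½·(-141/5 + 8 + 453/5) = 176/5, so the E-coordinate is 4/5.
[DEG] = ½·(2·(-15/2−(-31/10)) + (-8)·(-31/10−12) + (-8)·(12−(-15/2))) = ½·(-44/5 + 604/5 − 156) = -22, so the F-coordinate is -1/2.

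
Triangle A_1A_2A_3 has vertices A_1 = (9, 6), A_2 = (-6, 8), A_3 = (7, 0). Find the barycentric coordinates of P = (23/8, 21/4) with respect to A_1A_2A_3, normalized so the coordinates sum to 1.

(3/8, 3/8, 1/4)

Signed area of the reference triangle: [A_1A_2A_3] = ½·(9·(8−0) + (-6)·(0−6) + 7·(6−8)) = ½·(72 + 36 − 14) = 47.
[PA_2A_3] = ½·((23/8)·(8−0) + (-6)·(0−(21/4)) + 7·(21/4−8)) = ½·(23 + 63/2 − 77/4) = 141/8, so the A_1-coordinate is (141/8)/47 = 3/8.
[A_1PA_3] = ½·(9·(21/4−0) + (23/8)·(0−6) + 7·(6−(21/4))) = ½·(189/4 − 69/4 + 21/4) = 141/8, so the A_2-coordinate is 3/8.
[A_1A_2P] = ½·(9·(8−(21/4)) + (-6)·(21/4−6) + (23/8)·(6−8)) = ½·(99/4 + 9/2 − 23/4) = 47/4, so the A_3-coordinate is 1/4.
Check: 3/8 + 3/8 + 1/4 = 1.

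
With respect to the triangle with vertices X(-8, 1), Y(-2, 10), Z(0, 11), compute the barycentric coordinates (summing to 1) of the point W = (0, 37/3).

Signed area of the reference triangle: [XYZ] = ½·((-8)·(10−11) + (-2)·(11−1) + 0·(1−10)) = ½·(8 − 20 + 0) = -6.
[WYZ] = ½·(0·(10−11) + (-2)·(11−(37/3)) + 0·(37/3−10)) = ½·(0 + 8/3 + 0) = 4/3, so the X-coordinate is (4/3)/(-6) = -2/9.
[XWZ] = ½·((-8)·(37/3−11) + 0·(11−1) + 0·(1−(37/3))) = ½·(-32/3 + 0 + 0) = -16/3, so the Y-coordinate is 8/9.
[XYW] = ½·((-8)·(10−(37/3)) + (-2)·(37/3−1) + 0·(1−10)) = ½·(56/3 − 68/3 + 0) = -2, so the Z-coordinate is 1/3.
Check: -2/9 + 8/9 + 1/3 = 1.

(-2/9, 8/9, 1/3)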